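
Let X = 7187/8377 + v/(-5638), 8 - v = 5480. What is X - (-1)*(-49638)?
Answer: -1172146426169/23614763 ≈ -49636.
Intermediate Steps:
v = -5472 (v = 8 - 1*5480 = 8 - 5480 = -5472)
X = 43179625/23614763 (X = 7187/8377 - 5472/(-5638) = 7187*(1/8377) - 5472*(-1/5638) = 7187/8377 + 2736/2819 = 43179625/23614763 ≈ 1.8285)
X - (-1)*(-49638) = 43179625/23614763 - (-1)*(-49638) = 43179625/23614763 - 1*49638 = 43179625/23614763 - 49638 = -1172146426169/23614763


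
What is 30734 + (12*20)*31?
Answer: 38174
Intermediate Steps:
30734 + (12*20)*31 = 30734 + 240*31 = 30734 + 7440 = 38174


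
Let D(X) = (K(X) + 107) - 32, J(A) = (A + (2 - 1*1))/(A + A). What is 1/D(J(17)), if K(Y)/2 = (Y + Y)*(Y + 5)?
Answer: 289/25059 ≈ 0.011533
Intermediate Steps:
K(Y) = 4*Y*(5 + Y) (K(Y) = 2*((Y + Y)*(Y + 5)) = 2*((2*Y)*(5 + Y)) = 2*(2*Y*(5 + Y)) = 4*Y*(5 + Y))
J(A) = (1 + A)/(2*A) (J(A) = (A + (2 - 1))/((2*A)) = (A + 1)*(1/(2*A)) = (1 + A)*(1/(2*A)) = (1 + A)/(2*A))
D(X) = 75 + 4*X*(5 + X) (D(X) = (4*X*(5 + X) + 107) - 32 = (107 + 4*X*(5 + X)) - 32 = 75 + 4*X*(5 + X))
1/D(J(17)) = 1/(75 + 4*((½)*(1 + 17)/17)*(5 + (½)*(1 + 17)/17)) = 1/(75 + 4*((½)*(1/17)*18)*(5 + (½)*(1/17)*18)) = 1/(75 + 4*(9/17)*(5 + 9/17)) = 1/(75 + 4*(9/17)*(94/17)) = 1/(75 + 3384/289) = 1/(25059/289) = 289/25059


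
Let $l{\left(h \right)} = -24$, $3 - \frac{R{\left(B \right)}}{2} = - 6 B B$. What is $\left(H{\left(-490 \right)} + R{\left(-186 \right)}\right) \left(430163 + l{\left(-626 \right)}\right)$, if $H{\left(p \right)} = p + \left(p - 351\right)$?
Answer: $178003131953$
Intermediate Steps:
$R{\left(B \right)} = 6 + 12 B^{2}$ ($R{\left(B \right)} = 6 - 2 - 6 B B = 6 - 2 \left(- 6 B^{2}\right) = 6 + 12 B^{2}$)
$H{\left(p \right)} = -351 + 2 p$ ($H{\left(p \right)} = p + \left(p - 351\right) = p + \left(-351 + p\right) = -351 + 2 p$)
$\left(H{\left(-490 \right)} + R{\left(-186 \right)}\right) \left(430163 + l{\left(-626 \right)}\right) = \left(\left(-351 + 2 \left(-490\right)\right) + \left(6 + 12 \left(-186\right)^{2}\right)\right) \left(430163 - 24\right) = \left(\left(-351 - 980\right) + \left(6 + 12 \cdot 34596\right)\right) 430139 = \left(-1331 + \left(6 + 415152\right)\right) 430139 = \left(-1331 + 415158\right) 430139 = 413827 \cdot 430139 = 178003131953$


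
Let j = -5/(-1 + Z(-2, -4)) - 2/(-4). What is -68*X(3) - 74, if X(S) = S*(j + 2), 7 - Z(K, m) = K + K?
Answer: -482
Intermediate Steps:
Z(K, m) = 7 - 2*K (Z(K, m) = 7 - (K + K) = 7 - 2*K)
j = 0 (j = -5/(-1 + (7 - 2*(-2))) - 2/(-4) = -5/(-1 + (7 + 4)) - 2*(-¼) = -5/(-1 + 11) + ½ = -5/10 + ½ = -5*⅒ + ½ = -½ + ½ = 0)
X(S) = 2*S (X(S) = S*(0 + 2) = S*2 = 2*S)
-68*X(3) - 74 = -136*3 - 74 = -68*6 - 74 = -408 - 74 = -482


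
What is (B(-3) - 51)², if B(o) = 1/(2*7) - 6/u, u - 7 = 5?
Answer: 129600/49 ≈ 2644.9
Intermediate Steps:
u = 12 (u = 7 + 5 = 12)
B(o) = -3/7 (B(o) = 1/(2*7) - 6/12 = (½)*(⅐) - 6*1/12 = 1/14 - ½ = -3/7)
(B(-3) - 51)² = (-3/7 - 51)² = (-360/7)² = 129600/49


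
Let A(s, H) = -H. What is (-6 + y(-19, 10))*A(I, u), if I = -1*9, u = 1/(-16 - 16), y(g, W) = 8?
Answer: 1/16 ≈ 0.062500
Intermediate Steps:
u = -1/32 (u = 1/(-32) = -1/32 ≈ -0.031250)
I = -9
(-6 + y(-19, 10))*A(I, u) = (-6 + 8)*(-1*(-1/32)) = 2*(1/32) = 1/16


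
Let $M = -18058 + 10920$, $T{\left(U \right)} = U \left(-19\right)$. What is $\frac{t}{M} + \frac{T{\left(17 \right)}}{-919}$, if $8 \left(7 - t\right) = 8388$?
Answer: $\frac{6525425}{13119644} \approx 0.49738$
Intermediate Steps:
$T{\left(U \right)} = - 19 U$
$t = - \frac{2083}{2}$ ($t = 7 - \frac{2097}{2} = - \frac{2083}{2} \approx -1041.5$)
$M = -7138$
$\frac{t}{M} + \frac{T{\left(17 \right)}}{-919} = - \frac{2083}{2 \left(-7138\right)} + \frac{\left(-19\right) 17}{-919} = \left(- \frac{2083}{2}\right) \left(- \frac{1}{7138}\right) - - \frac{323}{919} = \frac{2083}{14276} + \frac{323}{919} = \frac{6525425}{13119644}$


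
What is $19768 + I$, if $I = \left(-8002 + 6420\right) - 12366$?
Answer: $5820$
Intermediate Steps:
$I = -13948$ ($I = -1582 - 12366 = -13948$)
$19768 + I = 19768 - 13948 = 5820$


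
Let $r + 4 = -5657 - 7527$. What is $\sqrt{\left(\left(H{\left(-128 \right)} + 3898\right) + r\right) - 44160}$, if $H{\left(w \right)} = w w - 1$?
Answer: $i \sqrt{37067} \approx 192.53 i$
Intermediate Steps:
$r = -13188$ ($r = -4 - 13184 = -13188$)
$H{\left(w \right)} = -1 + w^{2}$ ($H{\left(w \right)} = w^{2} - 1 = -1 + w^{2}$)
$\sqrt{\left(\left(H{\left(-128 \right)} + 3898\right) + r\right) - 44160} = \sqrt{\left(\left(\left(-1 + \left(-128\right)^{2}\right) + 3898\right) - 13188\right) - 44160} = \sqrt{\left(\left(\left(-1 + 16384\right) + 3898\right) - 13188\right) - 44160} = \sqrt{\left(\left(16383 + 3898\right) - 13188\right) - 44160} = \sqrt{\left(20281 - 13188\right) - 44160} = \sqrt{7093 - 44160} = \sqrt{-37067} = i \sqrt{37067}$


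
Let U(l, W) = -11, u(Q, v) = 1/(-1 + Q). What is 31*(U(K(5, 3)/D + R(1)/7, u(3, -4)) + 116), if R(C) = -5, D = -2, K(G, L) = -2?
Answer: 3255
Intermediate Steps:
31*(U(K(5, 3)/D + R(1)/7, u(3, -4)) + 116) = 31*(-11 + 116) = 31*105 = 3255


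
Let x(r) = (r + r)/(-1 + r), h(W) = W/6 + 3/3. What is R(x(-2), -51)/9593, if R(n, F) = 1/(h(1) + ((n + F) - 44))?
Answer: -2/1774705 ≈ -1.1269e-6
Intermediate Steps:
h(W) = 1 + W/6 (h(W) = W*(1/6) + 3*(1/3) = W/6 + 1 = 1 + W/6)
x(r) = 2*r/(-1 + r) (x(r) = (2*r)/(-1 + r) = 2*r/(-1 + r))
R(n, F) = 1/(-257/6 + F + n) (R(n, F) = 1/((1 + (1/6)*1) + ((n + F) - 44)) = 1/((1 + 1/6) + ((F + n) - 44)) = 1/(7/6 + (-44 + F + n)) = 1/(-257/6 + F + n))
R(x(-2), -51)/9593 = (6/(-257 + 6*(-51) + 6*(2*(-2)/(-1 - 2))))/9593 = (6/(-257 - 306 + 6*(2*(-2)/(-3))))*(1/9593) = (6/(-257 - 306 + 6*(2*(-2)*(-1/3))))*(1/9593) = (6/(-257 - 306 + 6*(4/3)))*(1/9593) = (6/(-257 - 306 + 8))*(1/9593) = (6/(-555))*(1/9593) = (6*(-1/555))*(1/9593) = -2/185*1/9593 = -2/1774705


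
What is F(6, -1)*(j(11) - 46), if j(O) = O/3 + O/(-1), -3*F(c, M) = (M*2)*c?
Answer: -640/3 ≈ -213.33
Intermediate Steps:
F(c, M) = -2*M*c/3 (F(c, M) = -M*2*c/3 = -2*M*c/3)
j(O) = -2*O/3 (j(O) = O*(⅓) + O*(-1) = O/3 - O = -2*O/3)
F(6, -1)*(j(11) - 46) = (-⅔*(-1)*6)*(-⅔*11 - 46) = 4*(-22/3 - 46) = 4*(-160/3) = -640/3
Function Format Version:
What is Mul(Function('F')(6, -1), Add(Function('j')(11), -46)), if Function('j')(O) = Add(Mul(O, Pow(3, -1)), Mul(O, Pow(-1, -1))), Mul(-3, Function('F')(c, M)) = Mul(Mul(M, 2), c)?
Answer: Rational(-640, 3) ≈ -213.33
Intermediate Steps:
Function('F')(c, M) = Mul(Rational(-2, 3), M, c) (Function('F')(c, M) = Mul(Rational(-1, 3), Mul(Mul(M, 2), c)) = Mul(Rational(-1, 3), Mul(Mul(2, M), c)) = Mul(Rational(-1, 3), Mul(2, M, c)) = Mul(Rational(-2, 3), M, c))
Function('j')(O) = Mul(Rational(-2, 3), O) (Function('j')(O) = Add(Mul(O, Rational(1, 3)), Mul(O, -1)) = Add(Mul(Rational(1, 3), O), Mul(-1, O)) = Mul(Rational(-2, 3), O))
Mul(Function('F')(6, -1), Add(Function('j')(11), -46)) = Mul(Mul(Rational(-2, 3), -1, 6), Add(Mul(Rational(-2, 3), 11), -46)) = Mul(4, Add(Rational(-22, 3), -46)) = Mul(4, Rational(-160, 3)) = Rational(-640, 3)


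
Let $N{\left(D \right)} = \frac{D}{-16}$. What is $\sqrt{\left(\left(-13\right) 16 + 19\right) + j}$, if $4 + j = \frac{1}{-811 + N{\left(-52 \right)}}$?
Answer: $\frac{i \sqrt{223867733}}{1077} \approx 13.892 i$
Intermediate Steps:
$N{\left(D \right)} = - \frac{D}{16}$ ($N{\left(D \right)} = D \left(- \frac{1}{16}\right) = - \frac{D}{16}$)
$j = - \frac{12928}{3231}$ ($j = -4 + \frac{1}{-811 - - \frac{13}{4}} = -4 + \frac{1}{-811 + \frac{13}{4}} = -4 + \frac{1}{- \frac{3231}{4}} = -4 - \frac{4}{3231} = - \frac{12928}{3231} \approx -4.0012$)
$\sqrt{\left(\left(-13\right) 16 + 19\right) + j} = \sqrt{\left(\left(-13\right) 16 + 19\right) - \frac{12928}{3231}} = \sqrt{\left(-208 + 19\right) - \frac{12928}{3231}} = \sqrt{-189 - \frac{12928}{3231}} = \sqrt{- \frac{623587}{3231}} = \frac{i \sqrt{223867733}}{1077}$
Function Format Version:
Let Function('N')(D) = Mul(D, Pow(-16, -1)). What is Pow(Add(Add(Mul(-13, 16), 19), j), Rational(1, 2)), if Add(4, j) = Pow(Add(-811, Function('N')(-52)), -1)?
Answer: Mul(Rational(1, 1077), I, Pow(223867733, Rational(1, 2))) ≈ Mul(13.892, I)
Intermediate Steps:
Function('N')(D) = Mul(Rational(-1, 16), D) (Function('N')(D) = Mul(D, Rational(-1, 16)) = Mul(Rational(-1, 16), D))
j = Rational(-12928, 3231) (j = Add(-4, Pow(Add(-811, Mul(Rational(-1, 16), -52)), -1)) = Add(-4, Pow(Add(-811, Rational(13, 4)), -1)) = Add(-4, Pow(Rational(-3231, 4), -1)) = Add(-4, Rational(-4, 3231)) = Rational(-12928, 3231) ≈ -4.0012)
Pow(Add(Add(Mul(-13, 16), 19), j), Rational(1, 2)) = Pow(Add(Add(Mul(-13, 16), 19), Rational(-12928, 3231)), Rational(1, 2)) = Pow(Add(Add(-208, 19), Rational(-12928, 3231)), Rational(1, 2)) = Pow(Add(-189, Rational(-12928, 3231)), Rational(1, 2)) = Pow(Rational(-623587, 3231), Rational(1, 2)) = Mul(Rational(1, 1077), I, Pow(223867733, Rational(1, 2)))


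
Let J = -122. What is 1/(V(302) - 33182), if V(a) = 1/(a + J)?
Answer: -180/5972759 ≈ -3.0137e-5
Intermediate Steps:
V(a) = 1/(-122 + a) (V(a) = 1/(a - 122) = 1/(-122 + a))
1/(V(302) - 33182) = 1/(1/(-122 + 302) - 33182) = 1/(1/180 - 33182) = 1/(-5972759/180) = -180/5972759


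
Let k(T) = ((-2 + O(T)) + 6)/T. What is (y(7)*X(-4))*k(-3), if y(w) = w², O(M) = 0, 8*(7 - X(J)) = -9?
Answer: -3185/6 ≈ -530.83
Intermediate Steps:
X(J) = 65/8 (X(J) = 7 - ⅛*(-9) = 7 + 9/8 = 65/8)
k(T) = 4/T (k(T) = ((-2 + 0) + 6)/T = (-2 + 6)/T = 4/T)
(y(7)*X(-4))*k(-3) = (7²*(65/8))*(4/(-3)) = (49*(65/8))*(4*(-⅓)) = (3185/8)*(-4/3) = -3185/6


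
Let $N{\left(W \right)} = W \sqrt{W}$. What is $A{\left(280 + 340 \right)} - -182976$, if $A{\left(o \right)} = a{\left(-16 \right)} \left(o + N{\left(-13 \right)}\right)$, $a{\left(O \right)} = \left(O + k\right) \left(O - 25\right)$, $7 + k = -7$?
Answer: $945576 - 15990 i \sqrt{13} \approx 9.4558 \cdot 10^{5} - 57653.0 i$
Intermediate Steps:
$N{\left(W \right)} = W^{\frac{3}{2}}$
$k = -14$ ($k = -7 - 7 = -14$)
$a{\left(O \right)} = \left(-25 + O\right) \left(-14 + O\right)$ ($a{\left(O \right)} = \left(O - 14\right) \left(O - 25\right) = \left(-14 + O\right) \left(-25 + O\right) = \left(-25 + O\right) \left(-14 + O\right)$)
$A{\left(o \right)} = 1230 o - 15990 i \sqrt{13}$ ($A{\left(o \right)} = \left(350 + \left(-16\right)^{2} - -624\right) \left(o + \left(-13\right)^{\frac{3}{2}}\right) = \left(350 + 256 + 624\right) \left(o - 13 i \sqrt{13}\right) = 1230 \left(o - 13 i \sqrt{13}\right) = 1230 o - 15990 i \sqrt{13}$)
$A{\left(280 + 340 \right)} - -182976 = \left(1230 \left(280 + 340\right) - 15990 i \sqrt{13}\right) - -182976 = \left(1230 \cdot 620 - 15990 i \sqrt{13}\right) + 182976 = \left(762600 - 15990 i \sqrt{13}\right) + 182976 = 945576 - 15990 i \sqrt{13}$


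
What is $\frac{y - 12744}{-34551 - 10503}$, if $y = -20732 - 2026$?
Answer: $\frac{5917}{7509} \approx 0.78799$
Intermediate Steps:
$y = -22758$
$\frac{y - 12744}{-34551 - 10503} = \frac{-22758 - 12744}{-34551 - 10503} = - \frac{35502}{-45054} = \left(-35502\right) \left(- \frac{1}{45054}\right) = \frac{5917}{7509}$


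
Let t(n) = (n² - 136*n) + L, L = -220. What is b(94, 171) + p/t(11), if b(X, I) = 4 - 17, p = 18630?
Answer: -7873/319 ≈ -24.680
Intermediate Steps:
b(X, I) = -13
t(n) = -220 + n² - 136*n (t(n) = (n² - 136*n) - 220 = -220 + n² - 136*n)
b(94, 171) + p/t(11) = -13 + 18630/(-220 + 11² - 136*11) = -13 + 18630/(-220 + 121 - 1496) = -13 + 18630/(-1595) = -13 + 18630*(-1/1595) = -13 - 3726/319 = -7873/319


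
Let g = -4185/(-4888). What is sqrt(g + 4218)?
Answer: sqrt(25199801718)/2444 ≈ 64.953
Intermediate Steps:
g = 4185/4888 (g = -4185*(-1/4888) = 4185/4888 ≈ 0.85618)
sqrt(g + 4218) = sqrt(4185/4888 + 4218) = sqrt(20621769/4888) = sqrt(25199801718)/2444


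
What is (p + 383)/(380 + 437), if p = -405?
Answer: -22/817 ≈ -0.026928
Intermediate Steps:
(p + 383)/(380 + 437) = (-405 + 383)/(380 + 437) = -22/817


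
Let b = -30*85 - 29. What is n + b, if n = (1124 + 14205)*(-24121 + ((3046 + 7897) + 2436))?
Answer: -164666697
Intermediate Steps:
b = -2579 (b = -2550 - 29 = -2579)
n = -164664118 (n = 15329*(-24121 + (10943 + 2436)) = 15329*(-24121 + 13379) = 15329*(-10742) = -164664118)
n + b = -164664118 - 2579 = -164666697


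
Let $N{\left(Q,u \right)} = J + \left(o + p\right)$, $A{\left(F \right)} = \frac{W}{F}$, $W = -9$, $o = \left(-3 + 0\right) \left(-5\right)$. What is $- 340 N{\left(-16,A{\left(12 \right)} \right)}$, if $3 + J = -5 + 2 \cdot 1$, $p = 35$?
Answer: $-14960$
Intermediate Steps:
$o = 15$ ($o = \left(-3\right) \left(-5\right) = 15$)
$J = -6$ ($J = -3 + \left(-5 + 2 \cdot 1\right) = -3 + \left(-5 + 2\right) = -3 - 3 = -6$)
$A{\left(F \right)} = - \frac{9}{F}$
$N{\left(Q,u \right)} = 44$ ($N{\left(Q,u \right)} = -6 + \left(15 + 35\right) = -6 + 50 = 44$)
$- 340 N{\left(-16,A{\left(12 \right)} \right)} = \left(-340\right) 44 = -14960$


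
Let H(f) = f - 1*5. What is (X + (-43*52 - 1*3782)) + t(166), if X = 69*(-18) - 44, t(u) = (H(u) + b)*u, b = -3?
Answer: 18924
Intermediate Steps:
H(f) = -5 + f (H(f) = f - 5 = -5 + f)
t(u) = u*(-8 + u) (t(u) = ((-5 + u) - 3)*u = (-8 + u)*u = u*(-8 + u))
X = -1286 (X = -1242 - 44 = -1286)
(X + (-43*52 - 1*3782)) + t(166) = (-1286 + (-43*52 - 1*3782)) + 166*(-8 + 166) = (-1286 + (-2236 - 3782)) + 166*158 = (-1286 - 6018) + 26228 = -7304 + 26228 = 18924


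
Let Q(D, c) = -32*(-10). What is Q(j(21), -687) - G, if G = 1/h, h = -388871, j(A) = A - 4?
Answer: 124438721/388871 ≈ 320.00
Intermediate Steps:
j(A) = -4 + A
Q(D, c) = 320
G = -1/388871 (G = 1/(-388871) = -1/388871 ≈ -2.5715e-6)
Q(j(21), -687) - G = 320 - 1*(-1/388871) = 320 + 1/388871 = 124438721/388871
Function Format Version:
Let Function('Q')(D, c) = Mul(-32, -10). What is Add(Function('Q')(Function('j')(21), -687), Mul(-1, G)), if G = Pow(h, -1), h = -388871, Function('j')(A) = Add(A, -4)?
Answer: Rational(124438721, 388871) ≈ 320.00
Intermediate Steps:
Function('j')(A) = Add(-4, A)
Function('Q')(D, c) = 320
G = Rational(-1, 388871) (G = Pow(-388871, -1) = Rational(-1, 388871) ≈ -2.5715e-6)
Add(Function('Q')(Function('j')(21), -687), Mul(-1, G)) = Add(320, Mul(-1, Rational(-1, 388871))) = Add(320, Rational(1, 388871)) = Rational(124438721, 388871)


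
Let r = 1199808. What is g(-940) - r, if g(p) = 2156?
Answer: -1197652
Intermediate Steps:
g(-940) - r = 2156 - 1*1199808 = 2156 - 1199808 = -1197652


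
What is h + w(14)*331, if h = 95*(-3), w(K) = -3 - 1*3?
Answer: -2271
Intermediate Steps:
w(K) = -6 (w(K) = -3 - 3 = -6)
h = -285
h + w(14)*331 = -285 - 6*331 = -285 - 1986 = -2271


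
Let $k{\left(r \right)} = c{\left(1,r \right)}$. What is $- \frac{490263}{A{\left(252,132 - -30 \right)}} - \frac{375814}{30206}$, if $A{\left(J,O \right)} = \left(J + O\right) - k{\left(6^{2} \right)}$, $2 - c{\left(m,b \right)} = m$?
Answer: $- \frac{7482047680}{6237539} \approx -1199.5$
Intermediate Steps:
$c{\left(m,b \right)} = 2 - m$
$k{\left(r \right)} = 1$ ($k{\left(r \right)} = 2 - 1 = 1$)
$A{\left(J,O \right)} = -1 + J + O$ ($A{\left(J,O \right)} = \left(J + O\right) - 1 = -1 + J + O$)
$- \frac{490263}{A{\left(252,132 - -30 \right)}} - \frac{375814}{30206} = - \frac{490263}{-1 + 252 + \left(132 - -30\right)} - \frac{375814}{30206} = - \frac{490263}{-1 + 252 + \left(132 + 30\right)} - \frac{187907}{15103} = - \frac{490263}{-1 + 252 + 162} - \frac{187907}{15103} = - \frac{490263}{413} - \frac{187907}{15103} = - \frac{7482047680}{6237539}$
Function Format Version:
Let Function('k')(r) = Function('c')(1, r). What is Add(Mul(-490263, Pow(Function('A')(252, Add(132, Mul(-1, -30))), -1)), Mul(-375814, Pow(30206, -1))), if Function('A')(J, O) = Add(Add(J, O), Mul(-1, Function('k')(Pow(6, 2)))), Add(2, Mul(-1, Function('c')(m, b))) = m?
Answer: Rational(-7482047680, 6237539) ≈ -1199.5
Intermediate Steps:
Function('c')(m, b) = Add(2, Mul(-1, m))
Function('k')(r) = 1 (Function('k')(r) = Add(2, Mul(-1, 1)) = Add(2, -1) = 1)
Function('A')(J, O) = Add(-1, J, O) (Function('A')(J, O) = Add(Add(J, O), Mul(-1, 1)) = Add(Add(J, O), -1) = Add(-1, J, O))
Add(Mul(-490263, Pow(Function('A')(252, Add(132, Mul(-1, -30))), -1)), Mul(-375814, Pow(30206, -1))) = Add(Mul(-490263, Pow(Add(-1, 252, Add(132, Mul(-1, -30))), -1)), Mul(-375814, Pow(30206, -1))) = Add(Mul(-490263, Pow(Add(-1, 252, Add(132, 30)), -1)), Mul(-375814, Rational(1, 30206))) = Add(Mul(-490263, Pow(Add(-1, 252, 162), -1)), Rational(-187907, 15103)) = Add(Mul(-490263, Pow(413, -1)), Rational(-187907, 15103)) = Add(Mul(-490263, Rational(1, 413)), Rational(-187907, 15103)) = Add(Rational(-490263, 413), Rational(-187907, 15103)) = Rational(-7482047680, 6237539)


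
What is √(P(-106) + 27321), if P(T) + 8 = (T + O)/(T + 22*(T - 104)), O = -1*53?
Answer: √610038682222/4726 ≈ 165.27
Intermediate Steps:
O = -53
P(T) = -8 + (-53 + T)/(-2288 + 23*T) (P(T) = -8 + (T - 53)/(T + 22*(T - 104)) = -8 + (-53 + T)/(T + 22*(-104 + T)) = -8 + (-53 + T)/(T + (-2288 + 22*T)) = -8 + (-53 + T)/(-2288 + 23*T))
√(P(-106) + 27321) = √((18251 - 183*(-106))/(-2288 + 23*(-106)) + 27321) = √((18251 + 19398)/(-2288 - 2438) + 27321) = √(37649/(-4726) + 27321) = √(-1/4726*37649 + 27321) = √(-37649/4726 + 27321) = √(129081397/4726) = √610038682222/4726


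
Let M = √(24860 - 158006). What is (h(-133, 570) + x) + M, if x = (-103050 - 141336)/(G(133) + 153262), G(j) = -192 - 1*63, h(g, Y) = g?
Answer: -20594317/153007 + 3*I*√14794 ≈ -134.6 + 364.89*I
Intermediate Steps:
G(j) = -255 (G(j) = -192 - 63 = -255)
x = -244386/153007 (x = (-103050 - 141336)/(-255 + 153262) = -244386/153007 ≈ -1.5972)
M = 3*I*√14794 (M = √(-133146) = 3*I*√14794 ≈ 364.89*I)
(h(-133, 570) + x) + M = (-133 - 244386/153007) + 3*I*√14794 = -20594317/153007 + 3*I*√14794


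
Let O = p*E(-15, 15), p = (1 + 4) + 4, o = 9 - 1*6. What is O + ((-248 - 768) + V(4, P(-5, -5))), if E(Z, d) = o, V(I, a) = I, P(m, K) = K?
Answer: -985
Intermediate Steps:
o = 3 (o = 9 - 6 = 3)
E(Z, d) = 3
p = 9 (p = 5 + 4 = 9)
O = 27 (O = 9*3 = 27)
O + ((-248 - 768) + V(4, P(-5, -5))) = 27 + ((-248 - 768) + 4) = 27 + (-1016 + 4) = 27 - 1012 = -985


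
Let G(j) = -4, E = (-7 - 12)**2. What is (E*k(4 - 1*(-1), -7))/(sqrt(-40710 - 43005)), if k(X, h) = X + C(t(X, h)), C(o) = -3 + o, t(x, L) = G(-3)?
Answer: 722*I*sqrt(83715)/83715 ≈ 2.4954*I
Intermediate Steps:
E = 361 (E = (-19)**2 = 361)
t(x, L) = -4
k(X, h) = -7 + X (k(X, h) = X + (-3 - 4) = X - 7 = -7 + X)
(E*k(4 - 1*(-1), -7))/(sqrt(-40710 - 43005)) = (361*(-7 + (4 - 1*(-1))))/(sqrt(-40710 - 43005)) = (361*(-7 + (4 + 1)))/(sqrt(-83715)) = (361*(-7 + 5))/((I*sqrt(83715))) = (361*(-2))*(-I*sqrt(83715)/83715) = -(-722)*I*sqrt(83715)/83715 = 722*I*sqrt(83715)/83715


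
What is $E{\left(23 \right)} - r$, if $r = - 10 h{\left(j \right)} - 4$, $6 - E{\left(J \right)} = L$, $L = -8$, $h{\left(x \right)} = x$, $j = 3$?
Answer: $48$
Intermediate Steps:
$E{\left(J \right)} = 14$ ($E{\left(J \right)} = 6 - -8 = 6 + 8 = 14$)
$r = -34$ ($r = \left(-10\right) 3 - 4 = -30 - 4 = -34$)
$E{\left(23 \right)} - r = 14 - -34 = 14 + 34 = 48$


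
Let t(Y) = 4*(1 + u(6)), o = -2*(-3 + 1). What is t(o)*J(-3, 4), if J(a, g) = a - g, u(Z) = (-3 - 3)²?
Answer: -1036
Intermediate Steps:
u(Z) = 36 (u(Z) = (-6)² = 36)
o = 4 (o = -2*(-2) = 4)
t(Y) = 148 (t(Y) = 4*(1 + 36) = 4*37 = 148)
t(o)*J(-3, 4) = 148*(-3 - 1*4) = 148*(-3 - 4) = 148*(-7) = -1036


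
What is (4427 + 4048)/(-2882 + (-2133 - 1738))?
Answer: -2825/2251 ≈ -1.2550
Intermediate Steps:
(4427 + 4048)/(-2882 + (-2133 - 1738)) = 8475/(-2882 - 3871) = 8475/(-6753) = 8475*(-1/6753) = -2825/2251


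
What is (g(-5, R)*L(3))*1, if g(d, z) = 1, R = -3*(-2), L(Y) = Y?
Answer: 3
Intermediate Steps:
R = 6
(g(-5, R)*L(3))*1 = (1*3)*1 = 3*1 = 3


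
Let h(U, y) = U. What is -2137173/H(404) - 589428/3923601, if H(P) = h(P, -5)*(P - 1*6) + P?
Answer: -942269728429/70274309644 ≈ -13.408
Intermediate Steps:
H(P) = P + P*(-6 + P) (H(P) = P*(P - 1*6) + P = P*(P - 6) + P = P*(-6 + P) + P = P + P*(-6 + P))
-2137173/H(404) - 589428/3923601 = -2137173*1/(404*(-5 + 404)) - 589428/3923601 = -2137173/(404*399) - 589428*1/3923601 = -2137173/161196 - 196476/1307867 = -2137173*1/161196 - 196476/1307867 = -712391/53732 - 196476/1307867 = -942269728429/70274309644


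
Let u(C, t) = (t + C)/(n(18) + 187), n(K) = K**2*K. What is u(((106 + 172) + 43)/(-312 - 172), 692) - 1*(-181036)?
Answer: 40568745051/224092 ≈ 1.8104e+5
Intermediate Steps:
n(K) = K**3
u(C, t) = C/6019 + t/6019 (u(C, t) = (t + C)/(18**3 + 187) = (C + t)/(5832 + 187) = (C + t)/6019 = (C + t)*(1/6019) = C/6019 + t/6019)
u(((106 + 172) + 43)/(-312 - 172), 692) - 1*(-181036) = ((((106 + 172) + 43)/(-312 - 172))/6019 + (1/6019)*692) - 1*(-181036) = (((278 + 43)/(-484))/6019 + 692/6019) + 181036 = ((321*(-1/484))/6019 + 692/6019) + 181036 = ((1/6019)*(-321/484) + 692/6019) + 181036 = (-321/2913196 + 692/6019) + 181036 = 25739/224092 + 181036 = 40568745051/224092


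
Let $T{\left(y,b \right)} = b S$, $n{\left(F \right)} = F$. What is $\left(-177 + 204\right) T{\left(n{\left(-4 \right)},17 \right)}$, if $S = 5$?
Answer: $2295$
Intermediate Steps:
$T{\left(y,b \right)} = 5 b$ ($T{\left(y,b \right)} = b 5 = 5 b$)
$\left(-177 + 204\right) T{\left(n{\left(-4 \right)},17 \right)} = \left(-177 + 204\right) 5 \cdot 17 = 27 \cdot 85 = 2295$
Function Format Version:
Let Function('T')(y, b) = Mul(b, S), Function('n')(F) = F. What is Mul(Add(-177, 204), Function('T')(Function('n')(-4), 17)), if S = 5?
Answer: 2295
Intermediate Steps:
Function('T')(y, b) = Mul(5, b) (Function('T')(y, b) = Mul(b, 5) = Mul(5, b))
Mul(Add(-177, 204), Function('T')(Function('n')(-4), 17)) = Mul(Add(-177, 204), Mul(5, 17)) = Mul(27, 85) = 2295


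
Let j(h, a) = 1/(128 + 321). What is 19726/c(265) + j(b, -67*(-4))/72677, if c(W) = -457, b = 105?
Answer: -643698298941/14912811661 ≈ -43.164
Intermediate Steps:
j(h, a) = 1/449
19726/c(265) + j(b, -67*(-4))/72677 = 19726/(-457) + (1/449)/72677 = 19726*(-1/457) + (1/449)*(1/72677) = -19726/457 + 1/32631973 = -643698298941/14912811661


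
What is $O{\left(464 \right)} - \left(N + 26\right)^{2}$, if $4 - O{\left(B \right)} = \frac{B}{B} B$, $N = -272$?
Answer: $-60976$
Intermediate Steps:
$O{\left(B \right)} = 4 - B$ ($O{\left(B \right)} = 4 - \frac{B}{B} B = 4 - 1 B = 4 - B$)
$O{\left(464 \right)} - \left(N + 26\right)^{2} = \left(4 - 464\right) - \left(-272 + 26\right)^{2} = \left(4 - 464\right) - \left(-246\right)^{2} = -460 - 60516 = -60976$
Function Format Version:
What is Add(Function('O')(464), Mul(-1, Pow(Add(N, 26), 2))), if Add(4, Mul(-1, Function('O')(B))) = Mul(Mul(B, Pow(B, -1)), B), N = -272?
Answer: -60976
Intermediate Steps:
Function('O')(B) = Add(4, Mul(-1, B)) (Function('O')(B) = Add(4, Mul(-1, Mul(Mul(B, Pow(B, -1)), B))) = Add(4, Mul(-1, Mul(1, B))) = Add(4, Mul(-1, B)))
Add(Function('O')(464), Mul(-1, Pow(Add(N, 26), 2))) = Add(Add(4, Mul(-1, 464)), Mul(-1, Pow(Add(-272, 26), 2))) = Add(Add(4, -464), Mul(-1, Pow(-246, 2))) = Add(-460, Mul(-1, 60516)) = Add(-460, -60516) = -60976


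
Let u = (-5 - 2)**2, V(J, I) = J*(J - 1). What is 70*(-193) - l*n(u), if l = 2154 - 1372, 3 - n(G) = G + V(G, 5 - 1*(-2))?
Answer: 1861726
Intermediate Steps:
V(J, I) = J*(-1 + J)
u = 49 (u = (-7)**2 = 49)
n(G) = 3 - G - G*(-1 + G) (n(G) = 3 - (G + G*(-1 + G)) = 3 + (-G - G*(-1 + G)) = 3 - G - G*(-1 + G))
l = 782
70*(-193) - l*n(u) = 70*(-193) - 782*(3 - 1*49**2) = -13510 - 782*(3 - 1*2401) = -13510 - 782*(3 - 2401) = -13510 - 782*(-2398) = -13510 - 1*(-1875236) = -13510 + 1875236 = 1861726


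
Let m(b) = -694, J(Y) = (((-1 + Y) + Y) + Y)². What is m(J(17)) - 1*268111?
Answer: -268805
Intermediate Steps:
J(Y) = (-1 + 3*Y)² (J(Y) = ((-1 + 2*Y) + Y)² = (-1 + 3*Y)²)
m(J(17)) - 1*268111 = -694 - 1*268111 = -694 - 268111 = -268805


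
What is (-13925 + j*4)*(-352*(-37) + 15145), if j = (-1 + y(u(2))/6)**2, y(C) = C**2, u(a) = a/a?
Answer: -3529575700/9 ≈ -3.9218e+8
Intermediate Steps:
u(a) = 1
j = 25/36 (j = (-1 + 1**2/6)**2 = (-1 + 1*(1/6))**2 = (-1 + 1/6)**2 = (-5/6)**2 = 25/36 ≈ 0.69444)
(-13925 + j*4)*(-352*(-37) + 15145) = (-13925 + (25/36)*4)*(-352*(-37) + 15145) = (-13925 + 25/9)*(13024 + 15145) = -125300/9*28169 = -3529575700/9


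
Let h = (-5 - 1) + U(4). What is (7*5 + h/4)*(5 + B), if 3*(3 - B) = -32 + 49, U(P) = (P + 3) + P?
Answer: 1015/12 ≈ 84.583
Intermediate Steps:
U(P) = 3 + 2*P (U(P) = (3 + P) + P = 3 + 2*P)
B = -8/3 (B = 3 - (-32 + 49)/3 = 3 - 1/3*17 = 3 - 17/3 = -8/3 ≈ -2.6667)
h = 5 (h = (-5 - 1) + (3 + 2*4) = -6 + (3 + 8) = -6 + 11 = 5)
(7*5 + h/4)*(5 + B) = (7*5 + 5/4)*(5 - 8/3) = (35 + 5*(1/4))*(7/3) = (35 + 5/4)*(7/3) = (145/4)*(7/3) = 1015/12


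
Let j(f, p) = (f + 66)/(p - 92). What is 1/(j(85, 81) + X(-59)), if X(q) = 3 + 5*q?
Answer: -11/3363 ≈ -0.0032709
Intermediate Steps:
j(f, p) = (66 + f)/(-92 + p)
1/(j(85, 81) + X(-59)) = 1/((66 + 85)/(-92 + 81) + (3 + 5*(-59))) = 1/(151/(-11) + (3 - 295)) = 1/(-1/11*151 - 292) = 1/(-151/11 - 292) = 1/(-3363/11) = -11/3363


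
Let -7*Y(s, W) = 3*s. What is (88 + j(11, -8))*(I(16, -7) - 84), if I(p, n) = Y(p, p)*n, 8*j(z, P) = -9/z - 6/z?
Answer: -69561/22 ≈ -3161.9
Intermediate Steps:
j(z, P) = -15/(8*z) (j(z, P) = (-9/z - 6/z)/8 = (-15/z)/8 = -15/(8*z))
Y(s, W) = -3*s/7
I(p, n) = -3*n*p/7 (I(p, n) = (-3*p/7)*n = -3*n*p/7)
(88 + j(11, -8))*(I(16, -7) - 84) = (88 - 15/8/11)*(-3/7*(-7)*16 - 84) = (88 - 15/8*1/11)*(48 - 84) = (88 - 15/88)*(-36) = (7729/88)*(-36) = -69561/22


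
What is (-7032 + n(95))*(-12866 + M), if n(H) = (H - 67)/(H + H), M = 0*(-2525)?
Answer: 8594822516/95 ≈ 9.0472e+7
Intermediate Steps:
M = 0
n(H) = (-67 + H)/(2*H) (n(H) = (-67 + H)/((2*H)) = (-67 + H)*(1/(2*H)) = (-67 + H)/(2*H))
(-7032 + n(95))*(-12866 + M) = (-7032 + (½)*(-67 + 95)/95)*(-12866 + 0) = (-7032 + (½)*(1/95)*28)*(-12866) = (-7032 + 14/95)*(-12866) = -668026/95*(-12866) = 8594822516/95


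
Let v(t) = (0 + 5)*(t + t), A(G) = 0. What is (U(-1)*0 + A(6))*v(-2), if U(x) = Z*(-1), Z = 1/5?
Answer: 0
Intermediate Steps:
Z = 1/5 ≈ 0.20000
U(x) = -1/5 (U(x) = (1/5)*(-1) = -1/5)
v(t) = 10*t (v(t) = 5*(2*t) = 10*t)
(U(-1)*0 + A(6))*v(-2) = (-1/5*0 + 0)*(10*(-2)) = (0 + 0)*(-20) = 0*(-20) = 0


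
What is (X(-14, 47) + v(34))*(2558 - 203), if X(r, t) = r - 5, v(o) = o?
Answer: 35325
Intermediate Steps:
X(r, t) = -5 + r
(X(-14, 47) + v(34))*(2558 - 203) = ((-5 - 14) + 34)*(2558 - 203) = (-19 + 34)*2355 = 15*2355 = 35325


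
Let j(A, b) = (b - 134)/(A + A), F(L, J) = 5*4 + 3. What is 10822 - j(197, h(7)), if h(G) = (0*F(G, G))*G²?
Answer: 2132001/197 ≈ 10822.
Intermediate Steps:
F(L, J) = 23 (F(L, J) = 20 + 3 = 23)
h(G) = 0 (h(G) = (0*23)*G² = 0*G² = 0)
j(A, b) = (-134 + b)/(2*A) (j(A, b) = (-134 + b)/((2*A)) = (-134 + b)*(1/(2*A)) = (-134 + b)/(2*A))
10822 - j(197, h(7)) = 10822 - (-134 + 0)/(2*197) = 10822 - (-134)/(2*197) = 10822 - 1*(-67/197) = 10822 + 67/197 = 2132001/197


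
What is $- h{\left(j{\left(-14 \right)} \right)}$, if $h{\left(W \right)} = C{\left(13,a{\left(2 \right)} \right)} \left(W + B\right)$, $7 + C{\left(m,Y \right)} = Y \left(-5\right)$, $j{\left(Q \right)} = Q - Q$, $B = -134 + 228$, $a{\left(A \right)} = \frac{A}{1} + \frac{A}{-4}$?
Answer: $1363$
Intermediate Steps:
$a{\left(A \right)} = \frac{3 A}{4}$ ($a{\left(A \right)} = A 1 + A \left(- \frac{1}{4}\right) = A - \frac{A}{4} = \frac{3 A}{4}$)
$B = 94$
$j{\left(Q \right)} = 0$
$C{\left(m,Y \right)} = -7 - 5 Y$ ($C{\left(m,Y \right)} = -7 + Y \left(-5\right) = -7 - 5 Y$)
$h{\left(W \right)} = -1363 - \frac{29 W}{2}$ ($h{\left(W \right)} = \left(-7 - 5 \cdot \frac{3}{4} \cdot 2\right) \left(W + 94\right) = \left(-7 - \frac{15}{2}\right) \left(94 + W\right) = - \frac{29 \left(94 + W\right)}{2} = -1363 - \frac{29 W}{2}$)
$- h{\left(j{\left(-14 \right)} \right)} = - (-1363 - 0) = - (-1363 + 0) = \left(-1\right) \left(-1363\right) = 1363$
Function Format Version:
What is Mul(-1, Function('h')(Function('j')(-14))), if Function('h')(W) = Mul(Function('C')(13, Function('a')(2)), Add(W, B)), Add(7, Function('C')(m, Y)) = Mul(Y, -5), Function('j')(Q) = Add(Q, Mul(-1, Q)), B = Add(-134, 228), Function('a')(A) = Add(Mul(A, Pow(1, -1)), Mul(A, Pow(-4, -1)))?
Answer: 1363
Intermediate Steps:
Function('a')(A) = Mul(Rational(3, 4), A) (Function('a')(A) = Add(Mul(A, 1), Mul(A, Rational(-1, 4))) = Add(A, Mul(Rational(-1, 4), A)) = Mul(Rational(3, 4), A))
B = 94
Function('j')(Q) = 0
Function('C')(m, Y) = Add(-7, Mul(-5, Y)) (Function('C')(m, Y) = Add(-7, Mul(Y, -5)) = Add(-7, Mul(-5, Y)))
Function('h')(W) = Add(-1363, Mul(Rational(-29, 2), W)) (Function('h')(W) = Mul(Add(-7, Mul(-5, Mul(Rational(3, 4), 2))), Add(W, 94)) = Mul(Add(-7, Mul(-5, Rational(3, 2))), Add(94, W)) = Mul(Add(-7, Rational(-15, 2)), Add(94, W)) = Mul(Rational(-29, 2), Add(94, W)) = Add(-1363, Mul(Rational(-29, 2), W)))
Mul(-1, Function('h')(Function('j')(-14))) = Mul(-1, Add(-1363, Mul(Rational(-29, 2), 0))) = Mul(-1, Add(-1363, 0)) = Mul(-1, -1363) = 1363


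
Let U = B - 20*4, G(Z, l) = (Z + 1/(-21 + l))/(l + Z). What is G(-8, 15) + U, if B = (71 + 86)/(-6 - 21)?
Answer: -4697/54 ≈ -86.981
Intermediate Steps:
B = -157/27 (B = 157/(-27) = 157*(-1/27) = -157/27 ≈ -5.8148)
G(Z, l) = (Z + 1/(-21 + l))/(Z + l)
U = -2317/27 (U = -157/27 - 20*4 = -157/27 - 80 = -2317/27 ≈ -85.815)
G(-8, 15) + U = (1 - 21*(-8) - 8*15)/(15² - 21*(-8) - 21*15 - 8*15) - 2317/27 = (1 + 168 - 120)/(225 + 168 - 315 - 120) - 2317/27 = 49/(-42) - 2317/27 = -1/42*49 - 2317/27 = -7/6 - 2317/27 = -4697/54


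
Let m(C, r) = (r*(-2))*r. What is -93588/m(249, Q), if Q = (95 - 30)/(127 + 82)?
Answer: 2044008714/4225 ≈ 4.8379e+5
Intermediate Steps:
Q = 65/209 ≈ 0.31100
m(C, r) = -2*r² (m(C, r) = (-2*r)*r = -2*r²)
-93588/m(249, Q) = -93588/((-2*(65/209)²)) = -93588/((-2*4225/43681)) = -93588/(-8450/43681) = -93588*(-43681/8450) = 2044008714/4225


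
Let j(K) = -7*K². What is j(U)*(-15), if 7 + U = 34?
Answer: 76545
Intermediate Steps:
U = 27 (U = -7 + 34 = 27)
j(U)*(-15) = -7*27²*(-15) = -7*729*(-15) = -5103*(-15) = 76545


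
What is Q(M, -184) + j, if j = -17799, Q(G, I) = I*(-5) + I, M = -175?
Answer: -17063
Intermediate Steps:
Q(G, I) = -4*I (Q(G, I) = -5*I + I = -4*I)
Q(M, -184) + j = -4*(-184) - 17799 = 736 - 17799 = -17063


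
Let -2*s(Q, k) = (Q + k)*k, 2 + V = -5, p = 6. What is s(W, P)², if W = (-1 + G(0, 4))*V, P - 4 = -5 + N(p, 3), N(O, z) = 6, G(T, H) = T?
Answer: 900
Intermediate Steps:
V = -7 (V = -2 - 5 = -7)
P = 5 (P = 4 + (-5 + 6) = 4 + 1 = 5)
W = 7 (W = (-1 + 0)*(-7) = -1*(-7) = 7)
s(Q, k) = -k*(Q + k)/2 (s(Q, k) = -(Q + k)*k/2 = -k*(Q + k)/2)
s(W, P)² = (-½*5*(7 + 5))² = (-½*5*12)² = (-30)² = 900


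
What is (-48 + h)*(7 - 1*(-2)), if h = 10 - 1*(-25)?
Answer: -117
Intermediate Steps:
h = 35 (h = 10 + 25 = 35)
(-48 + h)*(7 - 1*(-2)) = (-48 + 35)*(7 - 1*(-2)) = -13*(7 + 2) = -13*9 = -117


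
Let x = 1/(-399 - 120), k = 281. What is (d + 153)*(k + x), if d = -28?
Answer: 18229750/519 ≈ 35125.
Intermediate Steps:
x = -1/519 (x = 1/(-519) = -1/519 ≈ -0.0019268)
(d + 153)*(k + x) = (-28 + 153)*(281 - 1/519) = 125*(145838/519) = 18229750/519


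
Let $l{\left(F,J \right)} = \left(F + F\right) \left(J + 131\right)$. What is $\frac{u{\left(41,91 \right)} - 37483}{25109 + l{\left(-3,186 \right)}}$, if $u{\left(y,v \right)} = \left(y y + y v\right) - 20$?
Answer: $- \frac{32091}{23207} \approx -1.3828$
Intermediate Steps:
$l{\left(F,J \right)} = 2 F \left(131 + J\right)$
$u{\left(y,v \right)} = -20 + y^{2} + v y$ ($u{\left(y,v \right)} = \left(y^{2} + v y\right) - 20 = -20 + y^{2} + v y$)
$\frac{u{\left(41,91 \right)} - 37483}{25109 + l{\left(-3,186 \right)}} = \frac{\left(-20 + 41^{2} + 91 \cdot 41\right) - 37483}{25109 + 2 \left(-3\right) \left(131 + 186\right)} = \frac{\left(-20 + 1681 + 3731\right) - 37483}{25109 + 2 \left(-3\right) 317} = \frac{5392 - 37483}{25109 - 1902} = - \frac{32091}{23207}$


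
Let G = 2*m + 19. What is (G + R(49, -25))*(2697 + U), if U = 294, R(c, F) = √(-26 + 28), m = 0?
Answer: 56829 + 2991*√2 ≈ 61059.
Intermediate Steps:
R(c, F) = √2
G = 19 (G = 2*0 + 19 = 0 + 19 = 19)
(G + R(49, -25))*(2697 + U) = (19 + √2)*(2697 + 294) = (19 + √2)*2991 = 56829 + 2991*√2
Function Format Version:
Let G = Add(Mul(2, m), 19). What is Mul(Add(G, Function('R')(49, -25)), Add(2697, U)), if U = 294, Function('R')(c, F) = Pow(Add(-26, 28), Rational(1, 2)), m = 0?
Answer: Add(56829, Mul(2991, Pow(2, Rational(1, 2)))) ≈ 61059.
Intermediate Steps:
Function('R')(c, F) = Pow(2, Rational(1, 2))
G = 19 (G = Add(Mul(2, 0), 19) = Add(0, 19) = 19)
Mul(Add(G, Function('R')(49, -25)), Add(2697, U)) = Mul(Add(19, Pow(2, Rational(1, 2))), Add(2697, 294)) = Mul(Add(19, Pow(2, Rational(1, 2))), 2991) = Add(56829, Mul(2991, Pow(2, Rational(1, 2))))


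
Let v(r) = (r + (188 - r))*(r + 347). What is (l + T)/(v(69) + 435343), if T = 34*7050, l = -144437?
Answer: 95263/513551 ≈ 0.18550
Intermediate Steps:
T = 239700
v(r) = 65236 + 188*r (v(r) = 188*(347 + r) = 65236 + 188*r)
(l + T)/(v(69) + 435343) = (-144437 + 239700)/((65236 + 188*69) + 435343) = 95263/((65236 + 12972) + 435343) = 95263/(78208 + 435343) = 95263/513551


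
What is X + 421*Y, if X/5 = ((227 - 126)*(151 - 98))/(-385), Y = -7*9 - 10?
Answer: -2371794/77 ≈ -30803.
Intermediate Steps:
Y = -73 (Y = -63 - 10 = -73)
X = -5353/77 (X = 5*(((227 - 126)*(151 - 98))/(-385)) = 5*((101*53)*(-1/385)) = 5*(5353*(-1/385)) = 5*(-5353/385) = -5353/77 ≈ -69.520)
X + 421*Y = -5353/77 + 421*(-73) = -5353/77 - 30733 = -2371794/77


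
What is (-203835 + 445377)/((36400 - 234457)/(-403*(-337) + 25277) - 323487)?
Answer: -12969839232/17370023971 ≈ -0.74668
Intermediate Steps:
(-203835 + 445377)/((36400 - 234457)/(-403*(-337) + 25277) - 323487) = 241542/(-198057/(135811 + 25277) - 323487) = 241542/(-198057/161088 - 323487) = 241542/(-198057*1/161088 - 323487) = 241542/(-66019/53696 - 323487) = 241542/(-17370023971/53696) = 241542*(-53696/17370023971) = -12969839232/17370023971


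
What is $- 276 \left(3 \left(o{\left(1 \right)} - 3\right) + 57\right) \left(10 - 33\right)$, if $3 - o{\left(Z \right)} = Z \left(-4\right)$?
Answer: $438012$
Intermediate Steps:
$o{\left(Z \right)} = 3 + 4 Z$ ($o{\left(Z \right)} = 3 - Z \left(-4\right) = 3 - - 4 Z = 3 + 4 Z$)
$- 276 \left(3 \left(o{\left(1 \right)} - 3\right) + 57\right) \left(10 - 33\right) = - 276 \left(3 \left(\left(3 + 4 \cdot 1\right) - 3\right) + 57\right) \left(10 - 33\right) = - 276 \left(3 \left(\left(3 + 4\right) - 3\right) + 57\right) \left(-23\right) = - 276 \left(3 \left(7 - 3\right) + 57\right) \left(-23\right) = - 276 \left(3 \cdot 4 + 57\right) \left(-23\right) = - 276 \left(12 + 57\right) \left(-23\right) = - 276 \cdot 69 \left(-23\right) = \left(-276\right) \left(-1587\right) = 438012$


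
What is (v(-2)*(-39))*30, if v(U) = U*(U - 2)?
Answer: -9360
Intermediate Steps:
v(U) = U*(-2 + U)
(v(-2)*(-39))*30 = (-2*(-2 - 2)*(-39))*30 = (-2*(-4)*(-39))*30 = (8*(-39))*30 = -312*30 = -9360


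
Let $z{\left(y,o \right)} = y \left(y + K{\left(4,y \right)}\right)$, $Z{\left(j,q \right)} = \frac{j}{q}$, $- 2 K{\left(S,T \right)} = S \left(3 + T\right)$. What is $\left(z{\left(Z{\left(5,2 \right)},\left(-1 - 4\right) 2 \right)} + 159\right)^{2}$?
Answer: $\frac{303601}{16} \approx 18975.0$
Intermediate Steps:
$K{\left(S,T \right)} = - \frac{S \left(3 + T\right)}{2}$
$z{\left(y,o \right)} = y \left(-6 - y\right)$ ($z{\left(y,o \right)} = y \left(y - 2 \left(3 + y\right)\right) = y \left(y - \left(6 + 2 y\right)\right) = y \left(-6 - y\right)$)
$\left(z{\left(Z{\left(5,2 \right)},\left(-1 - 4\right) 2 \right)} + 159\right)^{2} = \left(\frac{5}{2} \left(-6 - \frac{5}{2}\right) + 159\right)^{2} = \left(5 \cdot \frac{1}{2} \left(-6 - 5 \cdot \frac{1}{2}\right) + 159\right)^{2} = \left(\frac{5 \left(-6 - \frac{5}{2}\right)}{2} + 159\right)^{2} = \left(\frac{5}{2} \left(- \frac{17}{2}\right) + 159\right)^{2} = \left(- \frac{85}{4} + 159\right)^{2} = \left(\frac{551}{4}\right)^{2} = \frac{303601}{16}$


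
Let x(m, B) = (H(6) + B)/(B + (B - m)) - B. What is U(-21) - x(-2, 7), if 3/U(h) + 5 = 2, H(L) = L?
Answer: 83/16 ≈ 5.1875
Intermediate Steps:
x(m, B) = -B + (6 + B)/(-m + 2*B) (x(m, B) = (6 + B)/(B + (B - m)) - B = (6 + B)/(-m + 2*B) - B = -B + (6 + B)/(-m + 2*B))
U(h) = -1 (U(h) = 3/(-5 + 2) = 3/(-3) = 3*(-⅓) = -1)
U(-21) - x(-2, 7) = -1 - (6 + 7 - 2*7² + 7*(-2))/(-1*(-2) + 2*7) = -1 - (6 + 7 - 2*49 - 14)/(2 + 14) = -1 - (6 + 7 - 98 - 14)/16 = -1 - (-99)/16 = -1 - 1*(-99/16) = -1 + 99/16 = 83/16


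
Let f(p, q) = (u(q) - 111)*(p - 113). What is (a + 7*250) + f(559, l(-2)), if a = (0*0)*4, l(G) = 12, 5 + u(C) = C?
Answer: -44634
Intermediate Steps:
u(C) = -5 + C
a = 0 (a = 0*4 = 0)
f(p, q) = (-116 + q)*(-113 + p) (f(p, q) = ((-5 + q) - 111)*(p - 113) = (-116 + q)*(-113 + p))
(a + 7*250) + f(559, l(-2)) = (0 + 7*250) + (13108 - 116*559 - 113*12 + 559*12) = (0 + 1750) + (13108 - 64844 - 1356 + 6708) = 1750 - 46384 = -44634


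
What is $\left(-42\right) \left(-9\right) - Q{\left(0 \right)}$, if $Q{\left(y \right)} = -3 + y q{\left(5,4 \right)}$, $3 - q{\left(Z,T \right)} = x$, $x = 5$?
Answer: $381$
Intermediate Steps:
$q{\left(Z,T \right)} = -2$ ($q{\left(Z,T \right)} = 3 - 5 = -2$)
$Q{\left(y \right)} = -3 - 2 y$ ($Q{\left(y \right)} = -3 + y \left(-2\right) = -3 - 2 y$)
$\left(-42\right) \left(-9\right) - Q{\left(0 \right)} = \left(-42\right) \left(-9\right) - \left(-3 - 0\right) = 378 - \left(-3 + 0\right) = 378 - -3 = 378 + 3 = 381$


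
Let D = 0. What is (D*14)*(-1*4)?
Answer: 0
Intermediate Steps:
(D*14)*(-1*4) = (0*14)*(-1*4) = 0*(-4) = 0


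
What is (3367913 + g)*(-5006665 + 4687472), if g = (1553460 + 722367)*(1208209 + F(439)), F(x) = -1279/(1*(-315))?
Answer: -13165213942781674309/15 ≈ -8.7768e+17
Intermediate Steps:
F(x) = 1279/315 (F(x) = -1279/(-315) = -1279*(-1/315) = 1279/315)
g = 288716809964426/105 (g = (1553460 + 722367)*(1208209 + 1279/315) = 2275827*(380587114/315) = 288716809964426/105 ≈ 2.7497e+12)
(3367913 + g)*(-5006665 + 4687472) = (3367913 + 288716809964426/105)*(-5006665 + 4687472) = (288717163595291/105)*(-319193) = -13165213942781674309/15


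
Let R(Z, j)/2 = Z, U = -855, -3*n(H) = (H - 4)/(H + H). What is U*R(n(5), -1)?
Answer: 57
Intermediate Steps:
n(H) = -(-4 + H)/(6*H) (n(H) = -(H - 4)/(3*(H + H)) = -(-4 + H)/(3*(2*H)) = -(-4 + H)*1/(2*H)/3 = -(-4 + H)/(6*H))
R(Z, j) = 2*Z
U*R(n(5), -1) = -1710*(⅙)*(4 - 1*5)/5 = -1710*(⅙)*(⅕)*(4 - 5) = -1710*(⅙)*(⅕)*(-1) = -1710*(-1)/30 = -855*(-1/15) = 57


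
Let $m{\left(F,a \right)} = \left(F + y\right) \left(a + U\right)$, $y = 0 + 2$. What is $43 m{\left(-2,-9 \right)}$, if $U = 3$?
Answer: $0$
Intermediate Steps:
$y = 2$
$m{\left(F,a \right)} = \left(2 + F\right) \left(3 + a\right)$ ($m{\left(F,a \right)} = \left(F + 2\right) \left(a + 3\right) = \left(2 + F\right) \left(3 + a\right)$)
$43 m{\left(-2,-9 \right)} = 43 \left(6 + 2 \left(-9\right) + 3 \left(-2\right) - -18\right) = 43 \left(6 - 18 - 6 + 18\right) = 43 \cdot 0 = 0$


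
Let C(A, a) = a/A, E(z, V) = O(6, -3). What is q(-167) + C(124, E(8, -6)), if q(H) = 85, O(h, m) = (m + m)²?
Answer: 2644/31 ≈ 85.290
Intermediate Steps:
O(h, m) = 4*m² (O(h, m) = (2*m)² = 4*m²)
E(z, V) = 36 (E(z, V) = 4*(-3)² = 4*9 = 36)
q(-167) + C(124, E(8, -6)) = 85 + 36/124 = 85 + 36*(1/124) = 85 + 9/31 = 2644/31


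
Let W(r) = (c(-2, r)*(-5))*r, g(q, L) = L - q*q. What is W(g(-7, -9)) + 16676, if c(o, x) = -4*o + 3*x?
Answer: -31464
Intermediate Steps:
g(q, L) = L - q²
W(r) = r*(-40 - 15*r) (W(r) = ((-4*(-2) + 3*r)*(-5))*r = ((8 + 3*r)*(-5))*r = (-40 - 15*r)*r = r*(-40 - 15*r))
W(g(-7, -9)) + 16676 = -5*(-9 - 1*(-7)²)*(8 + 3*(-9 - 1*(-7)²)) + 16676 = -5*(-9 - 1*49)*(8 + 3*(-9 - 1*49)) + 16676 = -5*(-9 - 49)*(8 + 3*(-9 - 49)) + 16676 = -5*(-58)*(8 + 3*(-58)) + 16676 = -5*(-58)*(8 - 174) + 16676 = -5*(-58)*(-166) + 16676 = -48140 + 16676 = -31464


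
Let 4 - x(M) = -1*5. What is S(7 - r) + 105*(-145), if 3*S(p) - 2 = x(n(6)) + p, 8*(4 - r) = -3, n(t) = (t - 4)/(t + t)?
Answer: -365291/24 ≈ -15220.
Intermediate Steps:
n(t) = (-4 + t)/(2*t) (n(t) = (-4 + t)/((2*t)) = (-4 + t)*(1/(2*t)) = (-4 + t)/(2*t))
r = 35/8 (r = 4 - ⅛*(-3) = 4 + 3/8 = 35/8 ≈ 4.3750)
x(M) = 9 (x(M) = 4 - (-1)*5 = 4 - 1*(-5) = 4 + 5 = 9)
S(p) = 11/3 + p/3 (S(p) = ⅔ + (9 + p)/3 = ⅔ + (3 + p/3) = 11/3 + p/3)
S(7 - r) + 105*(-145) = (11/3 + (7 - 1*35/8)/3) + 105*(-145) = (11/3 + (7 - 35/8)/3) - 15225 = (11/3 + (⅓)*(21/8)) - 15225 = (11/3 + 7/8) - 15225 = 109/24 - 15225 = -365291/24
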